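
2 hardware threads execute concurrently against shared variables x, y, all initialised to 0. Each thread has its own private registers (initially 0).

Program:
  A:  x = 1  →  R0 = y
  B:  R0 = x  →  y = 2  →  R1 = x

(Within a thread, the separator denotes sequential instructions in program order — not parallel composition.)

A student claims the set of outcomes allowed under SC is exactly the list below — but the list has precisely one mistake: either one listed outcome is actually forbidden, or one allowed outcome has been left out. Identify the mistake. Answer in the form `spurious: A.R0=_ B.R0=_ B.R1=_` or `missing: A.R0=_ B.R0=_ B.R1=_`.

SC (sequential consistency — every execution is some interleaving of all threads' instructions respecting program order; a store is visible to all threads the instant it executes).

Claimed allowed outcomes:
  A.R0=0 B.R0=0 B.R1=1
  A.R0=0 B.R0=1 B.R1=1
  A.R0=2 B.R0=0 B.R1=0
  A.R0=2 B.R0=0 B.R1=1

outcome vector order: (A.R0,B.R0,B.R1)
under SC → 001, 011, 200, 201, 211
SC∖claimed = {211}

missing: A.R0=2 B.R0=1 B.R1=1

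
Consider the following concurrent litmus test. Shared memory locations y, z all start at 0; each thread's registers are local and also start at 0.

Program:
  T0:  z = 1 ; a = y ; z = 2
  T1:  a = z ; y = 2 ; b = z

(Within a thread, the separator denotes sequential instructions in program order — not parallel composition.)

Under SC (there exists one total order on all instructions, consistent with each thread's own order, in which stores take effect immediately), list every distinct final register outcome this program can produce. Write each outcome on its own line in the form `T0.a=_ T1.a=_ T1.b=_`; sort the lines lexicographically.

outcome vector order: (T0.a,T1.a,T1.b)
|SC outcomes| = 10

T0.a=0 T1.a=0 T1.b=1
T0.a=0 T1.a=0 T1.b=2
T0.a=0 T1.a=1 T1.b=1
T0.a=0 T1.a=1 T1.b=2
T0.a=0 T1.a=2 T1.b=2
T0.a=2 T1.a=0 T1.b=0
T0.a=2 T1.a=0 T1.b=1
T0.a=2 T1.a=0 T1.b=2
T0.a=2 T1.a=1 T1.b=1
T0.a=2 T1.a=1 T1.b=2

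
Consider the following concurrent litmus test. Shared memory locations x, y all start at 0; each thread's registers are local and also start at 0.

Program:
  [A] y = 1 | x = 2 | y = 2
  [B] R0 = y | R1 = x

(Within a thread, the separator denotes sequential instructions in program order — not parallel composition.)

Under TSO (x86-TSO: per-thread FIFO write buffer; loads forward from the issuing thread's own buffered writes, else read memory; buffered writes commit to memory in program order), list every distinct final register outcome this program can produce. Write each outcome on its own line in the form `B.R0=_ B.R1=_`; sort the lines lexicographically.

B.R0=0 B.R1=0
B.R0=0 B.R1=2
B.R0=1 B.R1=0
B.R0=1 B.R1=2
B.R0=2 B.R1=2

outcome vector order: (B.R0,B.R1)
|TSO outcomes| = 5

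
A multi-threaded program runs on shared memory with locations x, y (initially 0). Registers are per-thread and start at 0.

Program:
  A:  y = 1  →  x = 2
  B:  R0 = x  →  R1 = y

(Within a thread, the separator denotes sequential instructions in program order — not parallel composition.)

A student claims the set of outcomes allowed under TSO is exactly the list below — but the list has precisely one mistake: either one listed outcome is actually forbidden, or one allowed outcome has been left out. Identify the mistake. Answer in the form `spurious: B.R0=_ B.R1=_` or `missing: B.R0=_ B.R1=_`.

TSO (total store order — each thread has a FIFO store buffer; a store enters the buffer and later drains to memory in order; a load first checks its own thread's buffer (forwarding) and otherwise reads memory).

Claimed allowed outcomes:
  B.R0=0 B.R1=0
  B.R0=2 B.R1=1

outcome vector order: (B.R0,B.R1)
under TSO → <0 0>, <0 1>, <2 1>
TSO∖claimed = {<0 1>}

missing: B.R0=0 B.R1=1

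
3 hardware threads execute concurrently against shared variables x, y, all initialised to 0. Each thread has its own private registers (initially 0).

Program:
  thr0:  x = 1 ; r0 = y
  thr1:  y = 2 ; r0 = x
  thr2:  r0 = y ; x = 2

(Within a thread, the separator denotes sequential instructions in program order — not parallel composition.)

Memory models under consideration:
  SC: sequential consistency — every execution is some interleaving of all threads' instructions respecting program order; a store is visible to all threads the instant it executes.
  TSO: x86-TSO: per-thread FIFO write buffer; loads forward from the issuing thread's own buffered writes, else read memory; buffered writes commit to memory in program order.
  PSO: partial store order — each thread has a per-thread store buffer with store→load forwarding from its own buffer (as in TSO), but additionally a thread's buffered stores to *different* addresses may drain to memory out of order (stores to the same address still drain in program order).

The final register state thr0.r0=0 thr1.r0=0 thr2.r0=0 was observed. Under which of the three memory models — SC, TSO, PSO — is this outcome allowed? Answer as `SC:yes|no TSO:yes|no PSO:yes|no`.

outcome vector order: (thr0.r0,thr1.r0,thr2.r0)
under SC → <0 1 0>, <0 1 2>, <0 2 0>, <0 2 2>, <2 0 0>, <2 0 2>, <2 1 0>, <2 1 2>, <2 2 0>, <2 2 2>
under TSO → <0 0 0>, <0 0 2>, <0 1 0>, <0 1 2>, <0 2 0>, <0 2 2>, <2 0 0>, <2 0 2>, <2 1 0>, <2 1 2>, <2 2 0>, <2 2 2>
under PSO → <0 0 0>, <0 0 2>, <0 1 0>, <0 1 2>, <0 2 0>, <0 2 2>, <2 0 0>, <2 0 2>, <2 1 0>, <2 1 2>, <2 2 0>, <2 2 2>
target <0 0 0> ∈ {TSO,PSO}

SC:no TSO:yes PSO:yes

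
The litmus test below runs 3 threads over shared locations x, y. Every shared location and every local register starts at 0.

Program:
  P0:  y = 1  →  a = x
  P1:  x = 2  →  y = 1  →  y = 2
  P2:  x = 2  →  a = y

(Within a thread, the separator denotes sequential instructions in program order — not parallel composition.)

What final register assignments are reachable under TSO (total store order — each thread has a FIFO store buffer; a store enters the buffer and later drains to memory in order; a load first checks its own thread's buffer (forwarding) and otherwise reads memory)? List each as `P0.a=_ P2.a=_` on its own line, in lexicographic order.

P0.a=0 P2.a=0
P0.a=0 P2.a=1
P0.a=0 P2.a=2
P0.a=2 P2.a=0
P0.a=2 P2.a=1
P0.a=2 P2.a=2

outcome vector order: (P0.a,P2.a)
|TSO outcomes| = 6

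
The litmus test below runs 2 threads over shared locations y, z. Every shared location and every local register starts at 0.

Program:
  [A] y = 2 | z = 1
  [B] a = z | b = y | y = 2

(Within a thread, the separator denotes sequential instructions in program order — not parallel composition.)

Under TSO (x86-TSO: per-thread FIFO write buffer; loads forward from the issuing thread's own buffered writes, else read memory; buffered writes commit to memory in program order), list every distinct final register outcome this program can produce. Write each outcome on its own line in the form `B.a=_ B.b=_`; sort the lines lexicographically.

B.a=0 B.b=0
B.a=0 B.b=2
B.a=1 B.b=2

outcome vector order: (B.a,B.b)
|TSO outcomes| = 3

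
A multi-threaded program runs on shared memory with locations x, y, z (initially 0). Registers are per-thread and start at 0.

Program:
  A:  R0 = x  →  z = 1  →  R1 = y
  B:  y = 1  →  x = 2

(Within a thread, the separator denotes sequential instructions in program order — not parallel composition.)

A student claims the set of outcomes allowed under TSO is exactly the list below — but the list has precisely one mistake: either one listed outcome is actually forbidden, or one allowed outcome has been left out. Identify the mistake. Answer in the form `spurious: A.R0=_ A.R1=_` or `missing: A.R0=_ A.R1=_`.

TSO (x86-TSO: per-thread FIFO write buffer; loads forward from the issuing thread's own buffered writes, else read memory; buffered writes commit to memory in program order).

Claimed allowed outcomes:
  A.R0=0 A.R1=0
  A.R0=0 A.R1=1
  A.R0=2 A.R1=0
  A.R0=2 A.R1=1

spurious: A.R0=2 A.R1=0

outcome vector order: (A.R0,A.R1)
under TSO → <0 0> <0 1> <2 1>
claimed∖TSO = {<2 0>}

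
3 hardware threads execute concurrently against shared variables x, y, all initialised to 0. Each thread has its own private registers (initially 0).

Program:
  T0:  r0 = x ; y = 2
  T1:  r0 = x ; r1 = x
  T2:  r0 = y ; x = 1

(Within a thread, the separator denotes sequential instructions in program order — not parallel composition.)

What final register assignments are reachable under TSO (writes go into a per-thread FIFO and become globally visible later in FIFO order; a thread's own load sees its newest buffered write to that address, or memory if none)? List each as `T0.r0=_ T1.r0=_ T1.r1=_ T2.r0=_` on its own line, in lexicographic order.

outcome vector order: (T0.r0,T1.r0,T1.r1,T2.r0)
|TSO outcomes| = 9

T0.r0=0 T1.r0=0 T1.r1=0 T2.r0=0
T0.r0=0 T1.r0=0 T1.r1=0 T2.r0=2
T0.r0=0 T1.r0=0 T1.r1=1 T2.r0=0
T0.r0=0 T1.r0=0 T1.r1=1 T2.r0=2
T0.r0=0 T1.r0=1 T1.r1=1 T2.r0=0
T0.r0=0 T1.r0=1 T1.r1=1 T2.r0=2
T0.r0=1 T1.r0=0 T1.r1=0 T2.r0=0
T0.r0=1 T1.r0=0 T1.r1=1 T2.r0=0
T0.r0=1 T1.r0=1 T1.r1=1 T2.r0=0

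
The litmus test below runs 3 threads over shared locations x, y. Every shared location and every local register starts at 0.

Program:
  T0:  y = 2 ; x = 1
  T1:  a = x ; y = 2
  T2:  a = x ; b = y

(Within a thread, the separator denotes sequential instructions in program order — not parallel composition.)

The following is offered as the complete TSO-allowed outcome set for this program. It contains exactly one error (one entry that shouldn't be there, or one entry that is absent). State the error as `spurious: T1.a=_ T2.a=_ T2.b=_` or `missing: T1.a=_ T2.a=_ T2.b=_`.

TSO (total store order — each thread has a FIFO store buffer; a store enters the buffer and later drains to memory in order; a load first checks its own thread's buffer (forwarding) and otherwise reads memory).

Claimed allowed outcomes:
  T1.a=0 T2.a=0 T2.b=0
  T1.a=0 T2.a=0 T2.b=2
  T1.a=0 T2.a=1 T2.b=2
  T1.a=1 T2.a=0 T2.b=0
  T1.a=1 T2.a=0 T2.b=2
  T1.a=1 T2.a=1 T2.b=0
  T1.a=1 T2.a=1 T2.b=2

spurious: T1.a=1 T2.a=1 T2.b=0

outcome vector order: (T1.a,T2.a,T2.b)
under TSO → 000, 002, 012, 100, 102, 112
claimed∖TSO = {110}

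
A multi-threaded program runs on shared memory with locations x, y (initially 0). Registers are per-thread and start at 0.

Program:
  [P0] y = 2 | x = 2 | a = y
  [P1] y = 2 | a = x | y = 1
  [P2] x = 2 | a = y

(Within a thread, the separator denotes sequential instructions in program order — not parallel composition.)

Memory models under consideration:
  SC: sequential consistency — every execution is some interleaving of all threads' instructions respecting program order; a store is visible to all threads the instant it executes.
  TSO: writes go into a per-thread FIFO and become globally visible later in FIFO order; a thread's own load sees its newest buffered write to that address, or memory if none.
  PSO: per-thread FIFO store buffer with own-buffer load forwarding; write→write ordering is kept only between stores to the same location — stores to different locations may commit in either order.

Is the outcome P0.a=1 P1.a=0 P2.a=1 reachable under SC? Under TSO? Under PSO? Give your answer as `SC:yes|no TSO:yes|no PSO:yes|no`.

outcome vector order: (P0.a,P1.a,P2.a)
[SC] allowed = {1/0/1, 1/0/2, 1/2/0, 1/2/1, 1/2/2, 2/0/1, 2/0/2, 2/2/0, 2/2/1, 2/2/2}
[TSO] allowed = {1/0/0, 1/0/1, 1/0/2, 1/2/0, 1/2/1, 1/2/2, 2/0/0, 2/0/1, 2/0/2, 2/2/0, 2/2/1, 2/2/2}
[PSO] allowed = {1/0/0, 1/0/1, 1/0/2, 1/2/0, 1/2/1, 1/2/2, 2/0/0, 2/0/1, 2/0/2, 2/2/0, 2/2/1, 2/2/2}
target 1/0/1 ∈ {SC,TSO,PSO}

SC:yes TSO:yes PSO:yes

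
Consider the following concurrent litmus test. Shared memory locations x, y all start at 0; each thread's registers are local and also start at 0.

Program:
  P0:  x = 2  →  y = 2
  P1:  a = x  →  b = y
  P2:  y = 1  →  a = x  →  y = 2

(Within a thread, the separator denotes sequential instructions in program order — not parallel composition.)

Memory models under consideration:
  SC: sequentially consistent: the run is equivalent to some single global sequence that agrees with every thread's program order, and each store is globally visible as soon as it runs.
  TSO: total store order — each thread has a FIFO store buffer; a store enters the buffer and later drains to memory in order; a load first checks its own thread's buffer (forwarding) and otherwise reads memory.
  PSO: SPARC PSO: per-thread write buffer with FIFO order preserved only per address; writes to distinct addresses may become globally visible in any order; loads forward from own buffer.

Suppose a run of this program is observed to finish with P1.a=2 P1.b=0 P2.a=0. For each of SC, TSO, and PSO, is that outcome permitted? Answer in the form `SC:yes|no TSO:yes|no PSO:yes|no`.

outcome vector order: (P1.a,P1.b,P2.a)
SC (11): <0 0 0>, <0 0 2>, <0 1 0>, <0 1 2>, <0 2 0>, <0 2 2>, <2 0 2>, <2 1 0>, <2 1 2>, <2 2 0>, <2 2 2>
TSO (12): <0 0 0>, <0 0 2>, <0 1 0>, <0 1 2>, <0 2 0>, <0 2 2>, <2 0 0>, <2 0 2>, <2 1 0>, <2 1 2>, <2 2 0>, <2 2 2>
PSO (12): <0 0 0>, <0 0 2>, <0 1 0>, <0 1 2>, <0 2 0>, <0 2 2>, <2 0 0>, <2 0 2>, <2 1 0>, <2 1 2>, <2 2 0>, <2 2 2>
target <2 0 0> ∈ {TSO,PSO}

SC:no TSO:yes PSO:yes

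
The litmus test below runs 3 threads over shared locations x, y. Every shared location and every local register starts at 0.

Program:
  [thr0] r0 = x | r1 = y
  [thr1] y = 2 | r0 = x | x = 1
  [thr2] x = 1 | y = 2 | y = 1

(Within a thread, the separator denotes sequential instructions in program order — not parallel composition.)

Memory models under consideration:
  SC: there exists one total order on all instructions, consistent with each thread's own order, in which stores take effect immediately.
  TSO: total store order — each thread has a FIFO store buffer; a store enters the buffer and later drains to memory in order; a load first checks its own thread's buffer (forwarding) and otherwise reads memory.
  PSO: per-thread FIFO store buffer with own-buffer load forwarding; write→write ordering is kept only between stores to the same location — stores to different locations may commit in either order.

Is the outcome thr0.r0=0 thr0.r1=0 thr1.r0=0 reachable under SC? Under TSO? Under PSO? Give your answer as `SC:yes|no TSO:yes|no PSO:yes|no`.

SC:yes TSO:yes PSO:yes

outcome vector order: (thr0.r0,thr0.r1,thr1.r0)
under SC → (0,0,0), (0,0,1), (0,1,0), (0,1,1), (0,2,0), (0,2,1), (1,0,1), (1,1,0), (1,1,1), (1,2,0), (1,2,1)
under TSO → (0,0,0), (0,0,1), (0,1,0), (0,1,1), (0,2,0), (0,2,1), (1,0,0), (1,0,1), (1,1,0), (1,1,1), (1,2,0), (1,2,1)
under PSO → (0,0,0), (0,0,1), (0,1,0), (0,1,1), (0,2,0), (0,2,1), (1,0,0), (1,0,1), (1,1,0), (1,1,1), (1,2,0), (1,2,1)
target (0,0,0) ∈ {SC,TSO,PSO}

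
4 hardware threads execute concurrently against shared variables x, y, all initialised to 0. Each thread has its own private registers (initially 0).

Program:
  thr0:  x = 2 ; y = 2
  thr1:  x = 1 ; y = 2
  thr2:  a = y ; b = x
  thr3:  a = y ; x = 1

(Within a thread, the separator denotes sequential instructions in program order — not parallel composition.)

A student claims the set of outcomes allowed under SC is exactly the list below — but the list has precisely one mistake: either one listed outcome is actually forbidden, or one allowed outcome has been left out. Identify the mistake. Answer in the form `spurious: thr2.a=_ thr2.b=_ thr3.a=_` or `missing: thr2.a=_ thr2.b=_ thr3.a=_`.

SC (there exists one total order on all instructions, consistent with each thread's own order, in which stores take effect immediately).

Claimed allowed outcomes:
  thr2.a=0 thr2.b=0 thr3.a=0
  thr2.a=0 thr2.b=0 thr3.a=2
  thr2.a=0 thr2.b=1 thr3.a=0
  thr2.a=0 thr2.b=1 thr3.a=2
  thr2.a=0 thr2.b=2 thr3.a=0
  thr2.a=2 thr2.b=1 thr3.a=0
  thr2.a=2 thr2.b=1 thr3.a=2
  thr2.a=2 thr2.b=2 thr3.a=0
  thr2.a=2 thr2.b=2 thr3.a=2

outcome vector order: (thr2.a,thr2.b,thr3.a)
SC: 10 outcomes — {0/0/0; 0/0/2; 0/1/0; 0/1/2; 0/2/0; 0/2/2; 2/1/0; 2/1/2; 2/2/0; 2/2/2}
SC∖claimed = {0/2/2}

missing: thr2.a=0 thr2.b=2 thr3.a=2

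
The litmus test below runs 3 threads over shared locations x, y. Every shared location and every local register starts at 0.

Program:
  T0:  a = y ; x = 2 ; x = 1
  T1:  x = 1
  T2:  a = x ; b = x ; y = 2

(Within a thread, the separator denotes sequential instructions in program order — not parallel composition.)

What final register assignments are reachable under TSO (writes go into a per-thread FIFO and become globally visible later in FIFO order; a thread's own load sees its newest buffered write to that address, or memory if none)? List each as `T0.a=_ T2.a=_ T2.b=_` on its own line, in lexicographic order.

outcome vector order: (T0.a,T2.a,T2.b)
|TSO outcomes| = 10

T0.a=0 T2.a=0 T2.b=0
T0.a=0 T2.a=0 T2.b=1
T0.a=0 T2.a=0 T2.b=2
T0.a=0 T2.a=1 T2.b=1
T0.a=0 T2.a=1 T2.b=2
T0.a=0 T2.a=2 T2.b=1
T0.a=0 T2.a=2 T2.b=2
T0.a=2 T2.a=0 T2.b=0
T0.a=2 T2.a=0 T2.b=1
T0.a=2 T2.a=1 T2.b=1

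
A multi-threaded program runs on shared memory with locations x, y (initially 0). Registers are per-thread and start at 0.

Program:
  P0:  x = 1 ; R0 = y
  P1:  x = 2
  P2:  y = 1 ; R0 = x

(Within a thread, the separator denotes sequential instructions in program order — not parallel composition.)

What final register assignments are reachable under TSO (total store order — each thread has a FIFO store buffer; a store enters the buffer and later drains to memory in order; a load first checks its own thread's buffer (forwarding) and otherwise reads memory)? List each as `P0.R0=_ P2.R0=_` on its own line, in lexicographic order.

P0.R0=0 P2.R0=0
P0.R0=0 P2.R0=1
P0.R0=0 P2.R0=2
P0.R0=1 P2.R0=0
P0.R0=1 P2.R0=1
P0.R0=1 P2.R0=2

outcome vector order: (P0.R0,P2.R0)
|TSO outcomes| = 6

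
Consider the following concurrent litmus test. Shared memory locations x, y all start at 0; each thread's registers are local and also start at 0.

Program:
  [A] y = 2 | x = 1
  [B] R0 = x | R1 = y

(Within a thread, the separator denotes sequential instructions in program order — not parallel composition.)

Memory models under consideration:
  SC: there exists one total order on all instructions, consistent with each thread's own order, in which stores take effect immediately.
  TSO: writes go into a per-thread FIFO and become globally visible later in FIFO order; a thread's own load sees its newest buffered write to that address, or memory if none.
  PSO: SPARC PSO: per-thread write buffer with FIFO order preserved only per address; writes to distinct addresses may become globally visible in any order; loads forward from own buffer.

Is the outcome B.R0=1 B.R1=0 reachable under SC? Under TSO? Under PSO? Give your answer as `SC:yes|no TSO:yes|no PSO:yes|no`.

SC:no TSO:no PSO:yes

outcome vector order: (B.R0,B.R1)
[SC] allowed = {0/0 0/2 1/2}
[TSO] allowed = {0/0 0/2 1/2}
[PSO] allowed = {0/0 0/2 1/0 1/2}
target 1/0 ∈ {PSO}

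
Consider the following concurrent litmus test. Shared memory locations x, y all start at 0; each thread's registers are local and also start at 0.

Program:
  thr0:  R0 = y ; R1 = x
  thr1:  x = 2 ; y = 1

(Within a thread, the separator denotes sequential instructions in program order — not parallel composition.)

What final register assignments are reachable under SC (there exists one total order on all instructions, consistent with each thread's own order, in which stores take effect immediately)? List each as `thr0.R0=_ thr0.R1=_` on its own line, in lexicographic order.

outcome vector order: (thr0.R0,thr0.R1)
|SC outcomes| = 3

thr0.R0=0 thr0.R1=0
thr0.R0=0 thr0.R1=2
thr0.R0=1 thr0.R1=2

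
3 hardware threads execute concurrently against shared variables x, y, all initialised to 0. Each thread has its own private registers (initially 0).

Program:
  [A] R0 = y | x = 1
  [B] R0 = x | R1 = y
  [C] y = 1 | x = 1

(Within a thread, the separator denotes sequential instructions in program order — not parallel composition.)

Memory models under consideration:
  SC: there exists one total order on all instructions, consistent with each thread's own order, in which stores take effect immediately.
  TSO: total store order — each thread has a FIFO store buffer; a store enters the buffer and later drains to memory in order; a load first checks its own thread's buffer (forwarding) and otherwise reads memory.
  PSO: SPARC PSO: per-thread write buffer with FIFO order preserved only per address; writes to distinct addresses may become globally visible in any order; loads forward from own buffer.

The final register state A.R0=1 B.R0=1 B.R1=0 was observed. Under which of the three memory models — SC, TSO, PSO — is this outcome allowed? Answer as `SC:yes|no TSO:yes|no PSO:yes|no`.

SC:no TSO:no PSO:yes

outcome vector order: (A.R0,B.R0,B.R1)
[SC] allowed = {000, 001, 010, 011, 100, 101, 111}
[TSO] allowed = {000, 001, 010, 011, 100, 101, 111}
[PSO] allowed = {000, 001, 010, 011, 100, 101, 110, 111}
target 110 ∈ {PSO}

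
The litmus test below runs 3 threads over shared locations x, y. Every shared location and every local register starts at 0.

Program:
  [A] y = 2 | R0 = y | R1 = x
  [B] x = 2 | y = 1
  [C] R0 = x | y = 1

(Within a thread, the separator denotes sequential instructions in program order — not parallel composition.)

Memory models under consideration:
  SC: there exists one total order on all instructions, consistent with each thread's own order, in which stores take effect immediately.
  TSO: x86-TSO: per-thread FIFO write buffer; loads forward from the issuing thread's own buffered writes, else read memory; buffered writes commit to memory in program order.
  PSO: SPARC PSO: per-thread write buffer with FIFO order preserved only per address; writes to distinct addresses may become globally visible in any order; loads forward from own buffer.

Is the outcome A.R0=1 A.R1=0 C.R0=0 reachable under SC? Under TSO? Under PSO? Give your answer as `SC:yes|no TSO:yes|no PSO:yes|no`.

SC:yes TSO:yes PSO:yes

outcome vector order: (A.R0,A.R1,C.R0)
SC (7): <1 0 0>, <1 2 0>, <1 2 2>, <2 0 0>, <2 0 2>, <2 2 0>, <2 2 2>
TSO (7): <1 0 0>, <1 2 0>, <1 2 2>, <2 0 0>, <2 0 2>, <2 2 0>, <2 2 2>
PSO (8): <1 0 0>, <1 0 2>, <1 2 0>, <1 2 2>, <2 0 0>, <2 0 2>, <2 2 0>, <2 2 2>
target <1 0 0> ∈ {SC,TSO,PSO}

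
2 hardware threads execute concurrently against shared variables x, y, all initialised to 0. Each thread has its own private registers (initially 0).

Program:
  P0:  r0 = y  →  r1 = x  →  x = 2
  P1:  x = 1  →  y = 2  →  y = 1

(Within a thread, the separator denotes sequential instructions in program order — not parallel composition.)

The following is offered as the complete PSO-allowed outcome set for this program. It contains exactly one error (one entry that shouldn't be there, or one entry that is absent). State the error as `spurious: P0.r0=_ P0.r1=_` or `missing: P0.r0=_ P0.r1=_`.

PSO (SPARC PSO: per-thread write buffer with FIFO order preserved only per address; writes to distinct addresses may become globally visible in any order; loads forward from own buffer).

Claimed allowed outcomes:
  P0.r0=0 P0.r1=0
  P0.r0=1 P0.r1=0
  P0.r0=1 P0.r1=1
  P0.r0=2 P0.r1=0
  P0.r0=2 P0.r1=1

missing: P0.r0=0 P0.r1=1

outcome vector order: (P0.r0,P0.r1)
PSO (6): 00, 01, 10, 11, 20, 21
PSO∖claimed = {01}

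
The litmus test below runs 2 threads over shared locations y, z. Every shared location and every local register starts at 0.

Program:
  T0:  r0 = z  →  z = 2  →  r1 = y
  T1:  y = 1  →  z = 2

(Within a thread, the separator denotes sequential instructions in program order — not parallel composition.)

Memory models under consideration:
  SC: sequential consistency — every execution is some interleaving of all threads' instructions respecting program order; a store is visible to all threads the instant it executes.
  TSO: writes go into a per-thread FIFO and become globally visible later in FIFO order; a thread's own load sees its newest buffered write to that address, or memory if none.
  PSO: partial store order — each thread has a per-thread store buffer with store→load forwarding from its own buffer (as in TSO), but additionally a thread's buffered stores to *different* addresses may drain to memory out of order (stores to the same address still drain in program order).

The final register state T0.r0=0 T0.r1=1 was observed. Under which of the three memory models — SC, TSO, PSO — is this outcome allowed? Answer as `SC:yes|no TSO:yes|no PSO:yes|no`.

outcome vector order: (T0.r0,T0.r1)
SC: 3 outcomes — {(0,0), (0,1), (2,1)}
TSO: 3 outcomes — {(0,0), (0,1), (2,1)}
PSO: 4 outcomes — {(0,0), (0,1), (2,0), (2,1)}
target (0,1) ∈ {SC,TSO,PSO}

SC:yes TSO:yes PSO:yes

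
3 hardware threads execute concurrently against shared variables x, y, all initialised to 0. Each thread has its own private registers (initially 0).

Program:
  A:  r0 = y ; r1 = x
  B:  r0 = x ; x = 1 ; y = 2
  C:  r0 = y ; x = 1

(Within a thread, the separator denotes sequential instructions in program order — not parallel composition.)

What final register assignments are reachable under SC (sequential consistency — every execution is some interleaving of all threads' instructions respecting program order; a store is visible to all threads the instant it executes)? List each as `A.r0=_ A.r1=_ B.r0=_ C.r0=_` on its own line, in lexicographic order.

A.r0=0 A.r1=0 B.r0=0 C.r0=0
A.r0=0 A.r1=0 B.r0=0 C.r0=2
A.r0=0 A.r1=0 B.r0=1 C.r0=0
A.r0=0 A.r1=1 B.r0=0 C.r0=0
A.r0=0 A.r1=1 B.r0=0 C.r0=2
A.r0=0 A.r1=1 B.r0=1 C.r0=0
A.r0=2 A.r1=1 B.r0=0 C.r0=0
A.r0=2 A.r1=1 B.r0=0 C.r0=2
A.r0=2 A.r1=1 B.r0=1 C.r0=0

outcome vector order: (A.r0,A.r1,B.r0,C.r0)
|SC outcomes| = 9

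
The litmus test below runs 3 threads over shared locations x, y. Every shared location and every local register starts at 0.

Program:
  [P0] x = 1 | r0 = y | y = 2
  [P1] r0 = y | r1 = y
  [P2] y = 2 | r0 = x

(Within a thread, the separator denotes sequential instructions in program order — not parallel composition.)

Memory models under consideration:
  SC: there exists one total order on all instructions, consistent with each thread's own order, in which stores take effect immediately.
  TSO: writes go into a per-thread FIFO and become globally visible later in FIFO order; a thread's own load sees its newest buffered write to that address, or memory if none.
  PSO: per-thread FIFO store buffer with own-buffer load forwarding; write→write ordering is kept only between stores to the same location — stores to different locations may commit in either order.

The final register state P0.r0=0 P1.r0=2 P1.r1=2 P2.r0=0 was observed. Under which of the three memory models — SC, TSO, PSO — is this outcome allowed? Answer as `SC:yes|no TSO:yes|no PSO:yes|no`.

outcome vector order: (P0.r0,P1.r0,P1.r1,P2.r0)
SC (9): 0001 0021 0221 2000 2001 2020 2021 2220 2221
TSO (12): 0000 0001 0020 0021 0220 0221 2000 2001 2020 2021 2220 2221
PSO (12): 0000 0001 0020 0021 0220 0221 2000 2001 2020 2021 2220 2221
target 0220 ∈ {TSO,PSO}

SC:no TSO:yes PSO:yes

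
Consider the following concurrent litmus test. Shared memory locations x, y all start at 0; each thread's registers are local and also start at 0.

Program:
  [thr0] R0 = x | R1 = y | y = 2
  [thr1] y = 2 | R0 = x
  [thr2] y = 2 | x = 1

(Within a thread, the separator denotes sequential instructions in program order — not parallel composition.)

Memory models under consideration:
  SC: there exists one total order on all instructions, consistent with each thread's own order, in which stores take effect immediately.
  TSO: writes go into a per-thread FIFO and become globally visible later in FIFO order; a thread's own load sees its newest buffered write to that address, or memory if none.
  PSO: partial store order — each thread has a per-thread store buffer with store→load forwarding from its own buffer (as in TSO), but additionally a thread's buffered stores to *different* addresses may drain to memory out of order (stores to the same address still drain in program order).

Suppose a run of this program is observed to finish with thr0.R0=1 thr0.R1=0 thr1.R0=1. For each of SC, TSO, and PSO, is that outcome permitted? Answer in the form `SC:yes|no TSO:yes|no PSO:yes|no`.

SC:no TSO:no PSO:yes

outcome vector order: (thr0.R0,thr0.R1,thr1.R0)
SC: 6 outcomes — {000 001 020 021 120 121}
TSO: 6 outcomes — {000 001 020 021 120 121}
PSO: 8 outcomes — {000 001 020 021 100 101 120 121}
target 101 ∈ {PSO}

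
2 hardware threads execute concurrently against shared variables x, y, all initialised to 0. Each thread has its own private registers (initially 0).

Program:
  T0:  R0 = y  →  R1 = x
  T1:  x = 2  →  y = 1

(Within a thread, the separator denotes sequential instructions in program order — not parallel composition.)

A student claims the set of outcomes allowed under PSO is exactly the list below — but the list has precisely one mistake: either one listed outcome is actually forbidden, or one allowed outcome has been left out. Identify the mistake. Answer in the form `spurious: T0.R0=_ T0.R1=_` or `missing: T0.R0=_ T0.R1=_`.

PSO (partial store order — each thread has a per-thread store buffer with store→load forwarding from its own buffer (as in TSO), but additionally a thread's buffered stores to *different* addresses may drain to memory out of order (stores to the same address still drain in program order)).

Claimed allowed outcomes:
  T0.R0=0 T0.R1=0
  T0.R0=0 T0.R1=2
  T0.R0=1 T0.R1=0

outcome vector order: (T0.R0,T0.R1)
under PSO → <0 0>; <0 2>; <1 0>; <1 2>
PSO∖claimed = {<1 2>}

missing: T0.R0=1 T0.R1=2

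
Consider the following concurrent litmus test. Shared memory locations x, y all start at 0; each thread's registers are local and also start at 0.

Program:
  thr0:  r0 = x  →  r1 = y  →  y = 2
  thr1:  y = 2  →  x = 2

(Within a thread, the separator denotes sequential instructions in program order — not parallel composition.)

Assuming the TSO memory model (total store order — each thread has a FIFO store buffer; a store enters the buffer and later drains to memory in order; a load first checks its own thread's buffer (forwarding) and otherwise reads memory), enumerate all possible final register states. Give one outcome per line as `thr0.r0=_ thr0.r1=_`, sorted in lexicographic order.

outcome vector order: (thr0.r0,thr0.r1)
|TSO outcomes| = 3

thr0.r0=0 thr0.r1=0
thr0.r0=0 thr0.r1=2
thr0.r0=2 thr0.r1=2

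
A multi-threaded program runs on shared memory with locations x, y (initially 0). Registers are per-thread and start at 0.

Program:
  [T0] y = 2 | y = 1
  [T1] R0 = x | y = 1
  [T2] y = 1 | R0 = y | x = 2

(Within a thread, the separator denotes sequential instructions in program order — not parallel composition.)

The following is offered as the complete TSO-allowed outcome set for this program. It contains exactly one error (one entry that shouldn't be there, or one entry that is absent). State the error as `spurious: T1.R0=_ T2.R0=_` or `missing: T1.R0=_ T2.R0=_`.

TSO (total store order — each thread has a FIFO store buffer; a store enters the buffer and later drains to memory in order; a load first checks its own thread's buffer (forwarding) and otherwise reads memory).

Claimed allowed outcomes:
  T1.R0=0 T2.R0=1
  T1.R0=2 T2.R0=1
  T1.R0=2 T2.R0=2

outcome vector order: (T1.R0,T2.R0)
[TSO] allowed = {(0,1) (0,2) (2,1) (2,2)}
TSO∖claimed = {(0,2)}

missing: T1.R0=0 T2.R0=2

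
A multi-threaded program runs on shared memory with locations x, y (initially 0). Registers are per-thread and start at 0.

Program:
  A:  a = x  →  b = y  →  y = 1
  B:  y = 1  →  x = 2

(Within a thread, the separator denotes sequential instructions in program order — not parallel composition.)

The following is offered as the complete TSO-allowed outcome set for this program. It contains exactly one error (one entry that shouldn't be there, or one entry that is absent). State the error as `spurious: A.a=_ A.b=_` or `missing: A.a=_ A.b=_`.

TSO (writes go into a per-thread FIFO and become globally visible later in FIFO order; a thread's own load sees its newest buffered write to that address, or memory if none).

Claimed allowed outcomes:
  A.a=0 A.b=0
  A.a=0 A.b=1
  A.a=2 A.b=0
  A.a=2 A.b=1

spurious: A.a=2 A.b=0

outcome vector order: (A.a,A.b)
under TSO → 00; 01; 21
claimed∖TSO = {20}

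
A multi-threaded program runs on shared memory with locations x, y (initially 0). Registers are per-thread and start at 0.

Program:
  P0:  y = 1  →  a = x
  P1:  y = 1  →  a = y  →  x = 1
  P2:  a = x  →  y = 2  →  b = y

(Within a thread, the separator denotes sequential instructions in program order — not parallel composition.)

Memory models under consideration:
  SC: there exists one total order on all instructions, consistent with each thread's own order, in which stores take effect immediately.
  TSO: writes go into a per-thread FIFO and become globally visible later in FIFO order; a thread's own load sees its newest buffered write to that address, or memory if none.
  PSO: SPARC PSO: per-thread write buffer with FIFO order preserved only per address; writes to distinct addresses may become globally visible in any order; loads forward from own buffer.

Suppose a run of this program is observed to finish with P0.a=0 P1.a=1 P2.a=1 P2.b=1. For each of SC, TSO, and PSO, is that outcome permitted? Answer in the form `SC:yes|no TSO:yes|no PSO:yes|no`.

outcome vector order: (P0.a,P1.a,P2.a,P2.b)
[SC] allowed = {(0,1,0,1); (0,1,0,2); (0,1,1,2); (0,2,0,1); (0,2,0,2); (1,1,0,1); (1,1,0,2); (1,1,1,1); (1,1,1,2); (1,2,0,1); (1,2,0,2)}
[TSO] allowed = {(0,1,0,1); (0,1,0,2); (0,1,1,1); (0,1,1,2); (0,2,0,1); (0,2,0,2); (1,1,0,1); (1,1,0,2); (1,1,1,1); (1,1,1,2); (1,2,0,1); (1,2,0,2)}
[PSO] allowed = {(0,1,0,1); (0,1,0,2); (0,1,1,1); (0,1,1,2); (0,2,0,1); (0,2,0,2); (1,1,0,1); (1,1,0,2); (1,1,1,1); (1,1,1,2); (1,2,0,1); (1,2,0,2)}
target (0,1,1,1) ∈ {TSO,PSO}

SC:no TSO:yes PSO:yes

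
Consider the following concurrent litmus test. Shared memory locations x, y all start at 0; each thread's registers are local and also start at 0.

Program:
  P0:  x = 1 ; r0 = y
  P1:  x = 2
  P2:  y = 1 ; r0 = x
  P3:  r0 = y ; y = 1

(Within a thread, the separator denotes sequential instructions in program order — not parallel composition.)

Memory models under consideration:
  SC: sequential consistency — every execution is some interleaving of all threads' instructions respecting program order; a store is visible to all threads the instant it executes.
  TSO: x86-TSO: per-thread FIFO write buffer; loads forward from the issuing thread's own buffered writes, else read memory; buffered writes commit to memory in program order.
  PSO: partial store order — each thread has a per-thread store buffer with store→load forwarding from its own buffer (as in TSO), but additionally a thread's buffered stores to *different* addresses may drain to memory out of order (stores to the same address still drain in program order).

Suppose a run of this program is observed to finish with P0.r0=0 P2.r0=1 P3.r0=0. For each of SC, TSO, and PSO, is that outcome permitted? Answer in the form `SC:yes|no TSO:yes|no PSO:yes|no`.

SC:yes TSO:yes PSO:yes

outcome vector order: (P0.r0,P2.r0,P3.r0)
under SC → 010; 011; 020; 021; 100; 101; 110; 111; 120; 121
under TSO → 000; 001; 010; 011; 020; 021; 100; 101; 110; 111; 120; 121
under PSO → 000; 001; 010; 011; 020; 021; 100; 101; 110; 111; 120; 121
target 010 ∈ {SC,TSO,PSO}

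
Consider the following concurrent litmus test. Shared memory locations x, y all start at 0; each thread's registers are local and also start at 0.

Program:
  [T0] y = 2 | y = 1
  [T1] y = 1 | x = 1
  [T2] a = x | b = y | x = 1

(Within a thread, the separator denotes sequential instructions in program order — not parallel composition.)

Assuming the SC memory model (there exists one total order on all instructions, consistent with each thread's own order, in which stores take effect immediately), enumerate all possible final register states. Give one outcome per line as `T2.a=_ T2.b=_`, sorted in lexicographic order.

outcome vector order: (T2.a,T2.b)
|SC outcomes| = 5

T2.a=0 T2.b=0
T2.a=0 T2.b=1
T2.a=0 T2.b=2
T2.a=1 T2.b=1
T2.a=1 T2.b=2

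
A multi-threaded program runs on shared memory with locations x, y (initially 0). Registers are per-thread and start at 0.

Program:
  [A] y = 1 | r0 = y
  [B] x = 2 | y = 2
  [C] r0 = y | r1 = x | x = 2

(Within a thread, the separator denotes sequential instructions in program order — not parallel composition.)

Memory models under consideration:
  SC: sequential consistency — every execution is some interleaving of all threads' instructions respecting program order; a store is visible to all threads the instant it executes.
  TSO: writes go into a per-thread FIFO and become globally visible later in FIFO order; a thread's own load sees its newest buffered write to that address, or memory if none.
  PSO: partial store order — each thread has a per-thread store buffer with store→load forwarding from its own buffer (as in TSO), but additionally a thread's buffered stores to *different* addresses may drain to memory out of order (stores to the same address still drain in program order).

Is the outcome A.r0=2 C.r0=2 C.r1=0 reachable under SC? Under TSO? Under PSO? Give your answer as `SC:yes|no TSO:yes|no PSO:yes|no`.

SC:no TSO:no PSO:yes

outcome vector order: (A.r0,C.r0,C.r1)
[SC] allowed = {<1 0 0>, <1 0 2>, <1 1 0>, <1 1 2>, <1 2 2>, <2 0 0>, <2 0 2>, <2 1 0>, <2 1 2>, <2 2 2>}
[TSO] allowed = {<1 0 0>, <1 0 2>, <1 1 0>, <1 1 2>, <1 2 2>, <2 0 0>, <2 0 2>, <2 1 0>, <2 1 2>, <2 2 2>}
[PSO] allowed = {<1 0 0>, <1 0 2>, <1 1 0>, <1 1 2>, <1 2 0>, <1 2 2>, <2 0 0>, <2 0 2>, <2 1 0>, <2 1 2>, <2 2 0>, <2 2 2>}
target <2 2 0> ∈ {PSO}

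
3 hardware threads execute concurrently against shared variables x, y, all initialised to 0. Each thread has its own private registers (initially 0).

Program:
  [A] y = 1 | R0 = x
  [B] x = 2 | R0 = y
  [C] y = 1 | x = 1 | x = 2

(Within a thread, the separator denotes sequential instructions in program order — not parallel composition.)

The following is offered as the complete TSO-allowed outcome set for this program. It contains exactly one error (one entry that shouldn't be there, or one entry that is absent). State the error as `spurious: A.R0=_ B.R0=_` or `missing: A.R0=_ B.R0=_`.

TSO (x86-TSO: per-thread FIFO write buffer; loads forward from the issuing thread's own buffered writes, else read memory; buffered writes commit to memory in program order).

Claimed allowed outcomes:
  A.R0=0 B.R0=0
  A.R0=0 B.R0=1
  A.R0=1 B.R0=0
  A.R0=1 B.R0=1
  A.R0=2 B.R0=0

missing: A.R0=2 B.R0=1

outcome vector order: (A.R0,B.R0)
TSO (6): <0 0>; <0 1>; <1 0>; <1 1>; <2 0>; <2 1>
TSO∖claimed = {<2 1>}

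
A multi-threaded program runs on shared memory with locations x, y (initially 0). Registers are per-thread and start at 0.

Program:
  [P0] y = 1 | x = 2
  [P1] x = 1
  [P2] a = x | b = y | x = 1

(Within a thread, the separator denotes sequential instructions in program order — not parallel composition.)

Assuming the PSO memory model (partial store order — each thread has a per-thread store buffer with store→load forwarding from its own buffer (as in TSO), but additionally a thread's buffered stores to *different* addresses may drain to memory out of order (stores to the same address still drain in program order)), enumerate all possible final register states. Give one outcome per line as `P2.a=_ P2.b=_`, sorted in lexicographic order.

P2.a=0 P2.b=0
P2.a=0 P2.b=1
P2.a=1 P2.b=0
P2.a=1 P2.b=1
P2.a=2 P2.b=0
P2.a=2 P2.b=1

outcome vector order: (P2.a,P2.b)
|PSO outcomes| = 6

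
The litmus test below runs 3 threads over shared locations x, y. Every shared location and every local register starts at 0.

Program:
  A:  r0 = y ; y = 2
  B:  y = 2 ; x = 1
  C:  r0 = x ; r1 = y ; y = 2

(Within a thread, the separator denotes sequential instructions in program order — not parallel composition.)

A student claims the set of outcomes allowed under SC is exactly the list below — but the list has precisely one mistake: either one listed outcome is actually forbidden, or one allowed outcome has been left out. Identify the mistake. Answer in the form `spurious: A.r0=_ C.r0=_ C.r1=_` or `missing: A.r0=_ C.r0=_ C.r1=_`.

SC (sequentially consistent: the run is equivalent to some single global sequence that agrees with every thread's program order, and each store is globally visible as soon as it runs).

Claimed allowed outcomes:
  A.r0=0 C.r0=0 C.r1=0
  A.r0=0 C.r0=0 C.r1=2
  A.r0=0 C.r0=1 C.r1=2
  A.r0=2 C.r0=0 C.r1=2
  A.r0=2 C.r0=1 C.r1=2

outcome vector order: (A.r0,C.r0,C.r1)
SC (6): (0,0,0) (0,0,2) (0,1,2) (2,0,0) (2,0,2) (2,1,2)
SC∖claimed = {(2,0,0)}

missing: A.r0=2 C.r0=0 C.r1=0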